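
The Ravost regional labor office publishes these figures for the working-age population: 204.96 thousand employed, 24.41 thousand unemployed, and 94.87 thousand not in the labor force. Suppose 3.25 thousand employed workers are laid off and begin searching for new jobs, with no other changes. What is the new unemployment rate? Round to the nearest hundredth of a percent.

Initially, labor force = 204.96 + 24.41 = 229.37 thousand, so u = 24.41/229.37 = 10.64%.
After the change, employed falls and unemployed rises by 3.25; labor force unchanged → E = 201.71, U = 27.66, labor force = 229.37 thousand.
New unemployment rate = 27.66 / 229.37 = 12.06%.

New unemployment rate ≈ 12.06%.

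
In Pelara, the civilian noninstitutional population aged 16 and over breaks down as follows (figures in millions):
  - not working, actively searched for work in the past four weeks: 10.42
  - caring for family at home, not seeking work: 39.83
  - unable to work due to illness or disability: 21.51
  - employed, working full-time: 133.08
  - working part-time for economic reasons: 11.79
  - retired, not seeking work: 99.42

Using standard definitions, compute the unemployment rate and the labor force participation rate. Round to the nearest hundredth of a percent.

Unemployment rate ≈ 6.71%; labor force participation rate ≈ 49.13%.

Employed = 133.08 + 11.79 = 144.87 million (anyone who worked, including part-time for economic reasons, counts as employed).
Unemployed = 10.42 million.
Labor force = 144.87 + 10.42 = 155.29 million.
Not in labor force = 39.83 + 21.51 + 99.42 = 160.76 million (those not working and not actively searching are outside the labor force).
Civilian working-age population = 155.29 + 160.76 = 316.05 million.
Unemployment rate = 10.42 / 155.29 = 6.71%.
Labor force participation rate = 155.29 / 316.05 = 49.13%.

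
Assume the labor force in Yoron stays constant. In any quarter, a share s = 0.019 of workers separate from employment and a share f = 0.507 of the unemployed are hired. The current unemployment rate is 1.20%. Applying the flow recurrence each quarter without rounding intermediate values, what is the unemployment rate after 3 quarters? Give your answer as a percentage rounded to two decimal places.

Unemployment rate after three quarters ≈ 3.36%.

With a fixed labor force, u_{t+1} = u_t + s·(1−u_t) − f·u_t = u_t·(1−s−f) + s.
Here 1−s−f = 0.474 and s = 0.019.
u_1 = 0.012000 × 0.474 + 0.019 = 0.024688.
u_2 = 0.024688 × 0.474 + 0.019 = 0.030702.
u_3 = 0.030702 × 0.474 + 0.019 = 0.033553.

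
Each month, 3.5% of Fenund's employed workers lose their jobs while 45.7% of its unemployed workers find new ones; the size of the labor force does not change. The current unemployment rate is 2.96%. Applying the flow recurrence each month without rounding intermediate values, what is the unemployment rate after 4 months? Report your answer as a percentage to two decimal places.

Unemployment rate after four months ≈ 6.84%.

With a fixed labor force, u_{t+1} = u_t + s·(1−u_t) − f·u_t = u_t·(1−s−f) + s.
Here 1−s−f = 0.508 and s = 0.035.
u_1 = 0.029600 × 0.508 + 0.035 = 0.050037.
u_2 = 0.050037 × 0.508 + 0.035 = 0.060419.
u_3 = 0.060419 × 0.508 + 0.035 = 0.065693.
u_4 = 0.065693 × 0.508 + 0.035 = 0.068372.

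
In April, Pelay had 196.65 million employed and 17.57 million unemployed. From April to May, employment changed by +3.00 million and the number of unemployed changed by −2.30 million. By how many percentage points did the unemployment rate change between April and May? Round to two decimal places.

April: labor force = 196.65 + 17.57 = 214.22; u = 17.57/214.22 = 8.20%.
May: labor force = 199.65 + 15.27 = 214.92; u = 15.27/214.92 = 7.10%.
Change = 7.10% − 8.20% = −1.10 pp.

The unemployment rate changed by −1.10 percentage points.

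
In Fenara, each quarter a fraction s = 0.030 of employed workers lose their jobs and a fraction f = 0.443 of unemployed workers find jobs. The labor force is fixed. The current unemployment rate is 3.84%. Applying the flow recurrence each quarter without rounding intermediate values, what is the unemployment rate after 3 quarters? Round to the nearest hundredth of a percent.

With a fixed labor force, u_{t+1} = u_t + s·(1−u_t) − f·u_t = u_t·(1−s−f) + s.
Here 1−s−f = 0.527 and s = 0.030.
u_1 = 0.038400 × 0.527 + 0.030 = 0.050237.
u_2 = 0.050237 × 0.527 + 0.030 = 0.056475.
u_3 = 0.056475 × 0.527 + 0.030 = 0.059762.

Unemployment rate after three quarters ≈ 5.98%.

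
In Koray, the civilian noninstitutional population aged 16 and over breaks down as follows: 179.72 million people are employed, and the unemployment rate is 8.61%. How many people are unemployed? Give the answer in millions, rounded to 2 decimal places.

Let U be the number unemployed. The labor force is E + U, and U/(E+U) = 0.0861.
So U = 0.0861 × 179.72 / (1 − 0.0861) = 15.4739 / 0.9139 ≈ 16.93 million.

About 16.93 million are unemployed.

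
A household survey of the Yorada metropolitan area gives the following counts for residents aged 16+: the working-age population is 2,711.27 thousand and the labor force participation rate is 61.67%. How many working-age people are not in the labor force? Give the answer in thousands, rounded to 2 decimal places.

Share not in the labor force = 1 − 0.6167 = 0.3833.
Not in labor force = 0.3833 × 2,711.27 ≈ 1,039.23 thousand.

About 1,039.23 thousand are not in the labor force.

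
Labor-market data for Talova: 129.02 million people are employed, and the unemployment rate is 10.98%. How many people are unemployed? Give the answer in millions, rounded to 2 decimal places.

About 15.91 million are unemployed.

Let U be the number unemployed. The labor force is E + U, and U/(E+U) = 0.1098.
So U = 0.1098 × 129.02 / (1 − 0.1098) = 14.1664 / 0.8902 ≈ 15.91 million.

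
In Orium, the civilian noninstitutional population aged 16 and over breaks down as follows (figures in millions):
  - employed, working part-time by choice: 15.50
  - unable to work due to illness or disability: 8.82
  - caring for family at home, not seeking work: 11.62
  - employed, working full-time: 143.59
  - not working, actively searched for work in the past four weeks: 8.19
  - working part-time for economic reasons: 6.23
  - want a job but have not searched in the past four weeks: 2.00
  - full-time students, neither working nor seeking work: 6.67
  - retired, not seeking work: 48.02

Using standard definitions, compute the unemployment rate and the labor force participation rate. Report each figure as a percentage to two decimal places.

Unemployment rate ≈ 4.72%; labor force participation rate ≈ 69.23%.

Employed = 15.50 + 143.59 + 6.23 = 165.32 million (anyone who worked, including part-time for economic reasons, counts as employed).
Unemployed = 8.19 million.
Labor force = 165.32 + 8.19 = 173.51 million.
Not in labor force = 8.82 + 11.62 + 2.00 + 6.67 + 48.02 = 77.13 million (those not working and not actively searching are outside the labor force — including those who want a job but have given up searching).
Civilian working-age population = 173.51 + 77.13 = 250.64 million.
Unemployment rate = 8.19 / 173.51 = 4.72%.
Labor force participation rate = 173.51 / 250.64 = 69.23%.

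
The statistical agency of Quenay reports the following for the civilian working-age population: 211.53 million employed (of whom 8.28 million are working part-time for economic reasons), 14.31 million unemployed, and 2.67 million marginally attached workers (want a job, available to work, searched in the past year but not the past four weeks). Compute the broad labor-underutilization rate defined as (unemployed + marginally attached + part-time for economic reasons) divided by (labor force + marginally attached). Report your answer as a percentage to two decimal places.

Broad underutilization rate ≈ 11.05%.

Labor force = 211.53 + 14.31 = 225.84 million.
Numerator = 14.31 + 2.67 + 8.28 = 25.26 million.
Denominator = 225.84 + 2.67 = 228.51 million.
Broad rate = 25.26 / 228.51 = 11.05%.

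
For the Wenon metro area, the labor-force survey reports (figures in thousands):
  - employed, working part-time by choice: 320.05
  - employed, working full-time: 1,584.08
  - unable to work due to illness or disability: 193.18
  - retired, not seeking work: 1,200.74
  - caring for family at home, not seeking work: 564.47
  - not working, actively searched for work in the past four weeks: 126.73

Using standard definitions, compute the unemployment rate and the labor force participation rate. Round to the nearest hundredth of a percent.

Unemployment rate ≈ 6.24%; labor force participation rate ≈ 50.91%.

Employed = 320.05 + 1,584.08 = 1,904.13 thousand.
Unemployed = 126.73 thousand.
Labor force = 1,904.13 + 126.73 = 2,030.86 thousand.
Not in labor force = 193.18 + 1,200.74 + 564.47 = 1,958.39 thousand (those not working and not actively searching are outside the labor force).
Civilian working-age population = 2,030.86 + 1,958.39 = 3,989.25 thousand.
Unemployment rate = 126.73 / 2,030.86 = 6.24%.
Labor force participation rate = 2,030.86 / 3,989.25 = 50.91%.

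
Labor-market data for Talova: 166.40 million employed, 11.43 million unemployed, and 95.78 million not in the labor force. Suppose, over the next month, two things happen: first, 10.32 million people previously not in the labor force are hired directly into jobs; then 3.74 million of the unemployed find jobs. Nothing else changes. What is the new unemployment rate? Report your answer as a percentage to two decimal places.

Initially, labor force = 166.40 + 11.43 = 177.83 million, so u = 11.43/177.83 = 6.43%.
After the first change, employed and labor force both rise by 10.32; unemployed unchanged → E = 176.72, U = 11.43, labor force = 188.15 million.
After the second change, unemployed falls and employed rises by 3.74; labor force unchanged → E = 180.46, U = 7.69, labor force = 188.15 million.
New unemployment rate = 7.69 / 188.15 = 4.09%.

New unemployment rate ≈ 4.09%.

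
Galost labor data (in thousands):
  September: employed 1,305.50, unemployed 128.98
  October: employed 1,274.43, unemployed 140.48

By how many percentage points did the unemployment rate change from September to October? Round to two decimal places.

The unemployment rate changed by +0.94 percentage points.

September: labor force = 1,305.50 + 128.98 = 1,434.48; u = 128.98/1,434.48 = 8.99%.
October: labor force = 1,274.43 + 140.48 = 1,414.91; u = 140.48/1,414.91 = 9.93%.
Change = 9.93% − 8.99% = +0.94 pp.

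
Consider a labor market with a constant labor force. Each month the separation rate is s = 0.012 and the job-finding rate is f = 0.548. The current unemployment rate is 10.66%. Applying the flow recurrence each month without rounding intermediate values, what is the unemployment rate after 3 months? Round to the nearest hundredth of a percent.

With a fixed labor force, u_{t+1} = u_t + s·(1−u_t) − f·u_t = u_t·(1−s−f) + s.
Here 1−s−f = 0.440 and s = 0.012.
u_1 = 0.106600 × 0.440 + 0.012 = 0.058904.
u_2 = 0.058904 × 0.440 + 0.012 = 0.037918.
u_3 = 0.037918 × 0.440 + 0.012 = 0.028684.

Unemployment rate after three months ≈ 2.87%.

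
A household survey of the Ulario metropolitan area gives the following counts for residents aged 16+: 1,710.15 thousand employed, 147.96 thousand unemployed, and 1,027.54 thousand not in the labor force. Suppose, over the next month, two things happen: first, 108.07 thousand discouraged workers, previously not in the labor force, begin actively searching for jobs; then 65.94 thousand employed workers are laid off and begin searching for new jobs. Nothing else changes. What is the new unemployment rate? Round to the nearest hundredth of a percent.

New unemployment rate ≈ 16.38%.

Initially, labor force = 1,710.15 + 147.96 = 1,858.11 thousand, so u = 147.96/1,858.11 = 7.96%.
After the first change, unemployed and labor force both rise by 108.07 → E = 1,710.15, U = 256.03, labor force = 1,966.18 thousand.
After the second change, employed falls and unemployed rises by 65.94; labor force unchanged → E = 1,644.21, U = 321.97, labor force = 1,966.18 thousand.
New unemployment rate = 321.97 / 1,966.18 = 16.38%.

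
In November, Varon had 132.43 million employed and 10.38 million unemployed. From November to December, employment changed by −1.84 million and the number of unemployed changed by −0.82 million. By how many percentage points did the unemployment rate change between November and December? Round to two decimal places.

November: labor force = 132.43 + 10.38 = 142.81; u = 10.38/142.81 = 7.27%.
December: labor force = 130.59 + 9.56 = 140.15; u = 9.56/140.15 = 6.82%.
Change = 6.82% − 7.27% = −0.45 pp.

The unemployment rate changed by −0.45 percentage points.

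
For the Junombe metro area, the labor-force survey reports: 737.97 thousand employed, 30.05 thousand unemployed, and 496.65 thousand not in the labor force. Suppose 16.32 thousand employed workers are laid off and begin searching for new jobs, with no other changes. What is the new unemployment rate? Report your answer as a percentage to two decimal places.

New unemployment rate ≈ 6.04%.

Initially, labor force = 737.97 + 30.05 = 768.02 thousand, so u = 30.05/768.02 = 3.91%.
After the change, employed falls and unemployed rises by 16.32; labor force unchanged → E = 721.65, U = 46.37, labor force = 768.02 thousand.
New unemployment rate = 46.37 / 768.02 = 6.04%.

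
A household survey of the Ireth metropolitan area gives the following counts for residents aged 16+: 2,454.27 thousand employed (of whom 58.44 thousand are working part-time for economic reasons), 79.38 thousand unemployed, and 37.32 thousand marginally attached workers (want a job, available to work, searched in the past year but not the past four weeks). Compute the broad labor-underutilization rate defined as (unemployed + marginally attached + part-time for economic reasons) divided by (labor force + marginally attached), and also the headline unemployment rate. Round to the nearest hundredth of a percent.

Labor force = 2,454.27 + 79.38 = 2,533.65 thousand.
Numerator = 79.38 + 37.32 + 58.44 = 175.14 thousand.
Denominator = 2,533.65 + 37.32 = 2,570.97 thousand.
Broad rate = 175.14 / 2,570.97 = 6.81%.
Headline unemployment rate = 79.38 / 2,533.65 = 3.13%.

Broad underutilization rate ≈ 6.81%; headline unemployment rate ≈ 3.13%.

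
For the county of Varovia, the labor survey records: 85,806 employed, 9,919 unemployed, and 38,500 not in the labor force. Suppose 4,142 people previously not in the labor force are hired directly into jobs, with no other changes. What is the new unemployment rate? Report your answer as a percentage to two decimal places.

New unemployment rate ≈ 9.93%.

Initially, labor force = 85,806 + 9,919 = 95,725, so u = 9,919/95,725 = 10.36%.
After the change, employed and labor force both rise by 4,142; unemployed unchanged → E = 89,948, U = 9,919, labor force = 99,867.
New unemployment rate = 9,919 / 99,867 = 9.93%.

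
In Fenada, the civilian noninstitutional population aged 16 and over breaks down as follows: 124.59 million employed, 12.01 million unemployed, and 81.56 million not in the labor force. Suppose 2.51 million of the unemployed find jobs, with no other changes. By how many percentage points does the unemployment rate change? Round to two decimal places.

Initially, labor force = 124.59 + 12.01 = 136.60 million, so u = 12.01/136.60 = 8.79%.
After the change, unemployed falls and employed rises by 2.51; labor force unchanged → E = 127.10, U = 9.50, labor force = 136.60 million.
New unemployment rate = 9.50 / 136.60 = 6.95%.
Change = 6.95% − 8.79% = −1.84 percentage points.

The unemployment rate changes by −1.84 percentage points.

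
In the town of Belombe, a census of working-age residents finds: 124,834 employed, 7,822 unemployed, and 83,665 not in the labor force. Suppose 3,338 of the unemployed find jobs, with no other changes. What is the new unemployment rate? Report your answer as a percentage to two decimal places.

Initially, labor force = 124,834 + 7,822 = 132,656, so u = 7,822/132,656 = 5.90%.
After the change, unemployed falls and employed rises by 3,338; labor force unchanged → E = 128,172, U = 4,484, labor force = 132,656.
New unemployment rate = 4,484 / 132,656 = 3.38%.

New unemployment rate ≈ 3.38%.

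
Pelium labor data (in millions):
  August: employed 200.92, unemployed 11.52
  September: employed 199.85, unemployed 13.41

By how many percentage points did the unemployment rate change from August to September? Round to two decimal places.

August: labor force = 200.92 + 11.52 = 212.44; u = 11.52/212.44 = 5.42%.
September: labor force = 199.85 + 13.41 = 213.26; u = 13.41/213.26 = 6.29%.
Change = 6.29% − 5.42% = +0.87 pp.

The unemployment rate changed by +0.87 percentage points.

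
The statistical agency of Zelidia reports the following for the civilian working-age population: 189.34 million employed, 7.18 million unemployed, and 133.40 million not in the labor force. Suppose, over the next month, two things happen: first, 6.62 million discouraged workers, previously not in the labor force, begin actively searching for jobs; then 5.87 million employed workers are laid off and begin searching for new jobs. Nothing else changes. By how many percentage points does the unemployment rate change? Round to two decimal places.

The unemployment rate changes by +6.03 percentage points.

Initially, labor force = 189.34 + 7.18 = 196.52 million, so u = 7.18/196.52 = 3.65%.
After the first change, unemployed and labor force both rise by 6.62 → E = 189.34, U = 13.80, labor force = 203.14 million.
After the second change, employed falls and unemployed rises by 5.87; labor force unchanged → E = 183.47, U = 19.67, labor force = 203.14 million.
New unemployment rate = 19.67 / 203.14 = 9.68%.
Change = 9.68% − 3.65% = +6.03 percentage points.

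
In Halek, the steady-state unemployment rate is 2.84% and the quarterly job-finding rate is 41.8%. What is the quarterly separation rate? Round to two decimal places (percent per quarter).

Separation rate ≈ 1.22% per quarter.

From u* = s/(s+f): s = u·f/(1−u).
s = 0.0284 × 41.8 / (1 − 0.0284) = 1.1871 / 0.9716 ≈ 1.22% per quarter.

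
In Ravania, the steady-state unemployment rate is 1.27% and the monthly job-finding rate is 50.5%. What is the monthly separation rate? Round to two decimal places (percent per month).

From u* = s/(s+f): s = u·f/(1−u).
s = 0.0127 × 50.5 / (1 − 0.0127) = 0.6413 / 0.9873 ≈ 0.65% per month.

Separation rate ≈ 0.65% per month.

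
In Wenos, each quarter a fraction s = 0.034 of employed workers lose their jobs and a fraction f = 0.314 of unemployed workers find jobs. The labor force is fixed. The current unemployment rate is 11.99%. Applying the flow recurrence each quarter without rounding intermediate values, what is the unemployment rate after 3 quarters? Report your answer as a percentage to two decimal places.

Unemployment rate after three quarters ≈ 10.39%.

With a fixed labor force, u_{t+1} = u_t + s·(1−u_t) − f·u_t = u_t·(1−s−f) + s.
Here 1−s−f = 0.652 and s = 0.034.
u_1 = 0.119900 × 0.652 + 0.034 = 0.112175.
u_2 = 0.112175 × 0.652 + 0.034 = 0.107138.
u_3 = 0.107138 × 0.652 + 0.034 = 0.103854.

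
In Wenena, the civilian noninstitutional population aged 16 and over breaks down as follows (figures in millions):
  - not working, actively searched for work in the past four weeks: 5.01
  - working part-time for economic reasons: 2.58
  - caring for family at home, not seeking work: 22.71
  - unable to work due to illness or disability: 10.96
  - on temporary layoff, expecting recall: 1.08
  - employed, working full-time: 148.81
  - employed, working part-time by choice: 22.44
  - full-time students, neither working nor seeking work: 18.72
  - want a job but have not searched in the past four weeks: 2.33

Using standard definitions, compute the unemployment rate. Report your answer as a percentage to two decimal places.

Unemployment rate ≈ 3.38%.

Employed = 2.58 + 148.81 + 22.44 = 173.83 million (anyone who worked, including part-time for economic reasons, counts as employed).
Unemployed = 5.01 + 1.08 = 6.09 million (jobless and actively searching, or on temporary layoff).
Labor force = 173.83 + 6.09 = 179.92 million.
Unemployment rate = 6.09 / 179.92 = 3.38%.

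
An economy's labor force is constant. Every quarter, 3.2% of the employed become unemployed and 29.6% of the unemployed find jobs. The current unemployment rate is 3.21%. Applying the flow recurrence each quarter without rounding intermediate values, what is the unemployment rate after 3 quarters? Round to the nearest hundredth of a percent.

With a fixed labor force, u_{t+1} = u_t + s·(1−u_t) − f·u_t = u_t·(1−s−f) + s.
Here 1−s−f = 0.672 and s = 0.032.
u_1 = 0.032100 × 0.672 + 0.032 = 0.053571.
u_2 = 0.053571 × 0.672 + 0.032 = 0.068000.
u_3 = 0.068000 × 0.672 + 0.032 = 0.077696.

Unemployment rate after three quarters ≈ 7.77%.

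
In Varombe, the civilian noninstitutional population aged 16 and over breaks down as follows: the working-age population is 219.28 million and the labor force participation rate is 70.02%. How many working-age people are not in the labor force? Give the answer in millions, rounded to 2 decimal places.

About 65.74 million are not in the labor force.

Share not in the labor force = 1 − 0.7002 = 0.2998.
Not in labor force = 0.2998 × 219.28 ≈ 65.74 million.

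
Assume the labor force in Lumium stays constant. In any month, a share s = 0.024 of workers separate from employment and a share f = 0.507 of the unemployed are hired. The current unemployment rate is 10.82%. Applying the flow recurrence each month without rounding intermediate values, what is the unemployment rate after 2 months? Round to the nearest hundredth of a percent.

Unemployment rate after two months ≈ 5.91%.

With a fixed labor force, u_{t+1} = u_t + s·(1−u_t) − f·u_t = u_t·(1−s−f) + s.
Here 1−s−f = 0.469 and s = 0.024.
u_1 = 0.108200 × 0.469 + 0.024 = 0.074746.
u_2 = 0.074746 × 0.469 + 0.024 = 0.059056.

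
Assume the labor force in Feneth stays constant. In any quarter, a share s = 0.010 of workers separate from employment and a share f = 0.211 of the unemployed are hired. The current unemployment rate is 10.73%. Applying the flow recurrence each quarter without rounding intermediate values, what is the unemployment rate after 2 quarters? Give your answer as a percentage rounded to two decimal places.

With a fixed labor force, u_{t+1} = u_t + s·(1−u_t) − f·u_t = u_t·(1−s−f) + s.
Here 1−s−f = 0.779 and s = 0.010.
u_1 = 0.107300 × 0.779 + 0.010 = 0.093587.
u_2 = 0.093587 × 0.779 + 0.010 = 0.082904.

Unemployment rate after two quarters ≈ 8.29%.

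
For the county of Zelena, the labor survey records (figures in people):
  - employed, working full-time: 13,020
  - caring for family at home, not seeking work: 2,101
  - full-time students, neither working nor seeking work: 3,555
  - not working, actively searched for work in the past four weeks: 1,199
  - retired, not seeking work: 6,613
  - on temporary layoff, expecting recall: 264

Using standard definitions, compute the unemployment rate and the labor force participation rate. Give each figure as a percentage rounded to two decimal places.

Unemployment rate ≈ 10.10%; labor force participation rate ≈ 54.14%.

Employed = 13,020.
Unemployed = 1,199 + 264 = 1,463 (jobless and actively searching, or on temporary layoff).
Labor force = 13,020 + 1,463 = 14,483.
Not in labor force = 2,101 + 3,555 + 6,613 = 12,269 (those not working and not actively searching are outside the labor force).
Civilian working-age population = 14,483 + 12,269 = 26,752.
Unemployment rate = 1,463 / 14,483 = 10.10%.
Labor force participation rate = 14,483 / 26,752 = 54.14%.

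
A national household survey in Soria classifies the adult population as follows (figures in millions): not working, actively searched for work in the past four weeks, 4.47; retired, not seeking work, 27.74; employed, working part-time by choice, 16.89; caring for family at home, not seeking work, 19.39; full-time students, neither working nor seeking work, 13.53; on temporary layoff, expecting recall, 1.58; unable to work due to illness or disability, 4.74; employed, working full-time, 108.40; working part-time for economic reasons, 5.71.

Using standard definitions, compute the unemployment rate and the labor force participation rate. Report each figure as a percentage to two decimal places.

Employed = 16.89 + 108.40 + 5.71 = 131.00 million (anyone who worked, including part-time for economic reasons, counts as employed).
Unemployed = 4.47 + 1.58 = 6.05 million (jobless and actively searching, or on temporary layoff).
Labor force = 131.00 + 6.05 = 137.05 million.
Not in labor force = 27.74 + 19.39 + 13.53 + 4.74 = 65.40 million (those not working and not actively searching are outside the labor force).
Civilian working-age population = 137.05 + 65.40 = 202.45 million.
Unemployment rate = 6.05 / 137.05 = 4.41%.
Labor force participation rate = 137.05 / 202.45 = 67.70%.

Unemployment rate ≈ 4.41%; labor force participation rate ≈ 67.70%.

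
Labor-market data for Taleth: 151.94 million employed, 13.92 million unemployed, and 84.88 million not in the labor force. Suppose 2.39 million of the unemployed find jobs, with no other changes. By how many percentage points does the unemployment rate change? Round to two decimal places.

Initially, labor force = 151.94 + 13.92 = 165.86 million, so u = 13.92/165.86 = 8.39%.
After the change, unemployed falls and employed rises by 2.39; labor force unchanged → E = 154.33, U = 11.53, labor force = 165.86 million.
New unemployment rate = 11.53 / 165.86 = 6.95%.
Change = 6.95% − 8.39% = −1.44 percentage points.

The unemployment rate changes by −1.44 percentage points.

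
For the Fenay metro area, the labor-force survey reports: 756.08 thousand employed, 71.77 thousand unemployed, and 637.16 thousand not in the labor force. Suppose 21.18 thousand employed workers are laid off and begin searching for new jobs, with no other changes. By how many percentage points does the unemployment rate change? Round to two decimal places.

Initially, labor force = 756.08 + 71.77 = 827.85 thousand, so u = 71.77/827.85 = 8.67%.
After the change, employed falls and unemployed rises by 21.18; labor force unchanged → E = 734.90, U = 92.95, labor force = 827.85 thousand.
New unemployment rate = 92.95 / 827.85 = 11.23%.
Change = 11.23% − 8.67% = +2.56 percentage points.

The unemployment rate changes by +2.56 percentage points.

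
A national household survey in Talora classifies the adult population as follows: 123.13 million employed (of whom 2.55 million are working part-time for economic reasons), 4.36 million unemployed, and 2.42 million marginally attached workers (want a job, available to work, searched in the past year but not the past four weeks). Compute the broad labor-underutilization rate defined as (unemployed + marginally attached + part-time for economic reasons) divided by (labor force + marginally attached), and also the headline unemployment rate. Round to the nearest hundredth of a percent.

Broad underutilization rate ≈ 7.18%; headline unemployment rate ≈ 3.42%.

Labor force = 123.13 + 4.36 = 127.49 million.
Numerator = 4.36 + 2.42 + 2.55 = 9.33 million.
Denominator = 127.49 + 2.42 = 129.91 million.
Broad rate = 9.33 / 129.91 = 7.18%.
Headline unemployment rate = 4.36 / 127.49 = 3.42%.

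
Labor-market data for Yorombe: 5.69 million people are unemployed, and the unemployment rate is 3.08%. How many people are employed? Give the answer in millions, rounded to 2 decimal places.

About 179.05 million are employed.

Labor force = U / u = 5.69 / 0.0308 ≈ 184.74 million.
Employed = labor force − unemployed = 184.74 − 5.69 = 179.05 million.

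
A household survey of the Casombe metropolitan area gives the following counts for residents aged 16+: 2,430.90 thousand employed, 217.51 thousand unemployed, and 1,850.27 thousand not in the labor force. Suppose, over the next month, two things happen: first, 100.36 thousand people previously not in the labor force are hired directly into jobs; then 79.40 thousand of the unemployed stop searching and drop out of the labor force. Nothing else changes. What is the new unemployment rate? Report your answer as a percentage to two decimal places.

New unemployment rate ≈ 5.17%.

Initially, labor force = 2,430.90 + 217.51 = 2,648.41 thousand, so u = 217.51/2,648.41 = 8.21%.
After the first change, employed and labor force both rise by 100.36; unemployed unchanged → E = 2,531.26, U = 217.51, labor force = 2,748.77 thousand.
After the second change, unemployed and labor force both fall by 79.40 → E = 2,531.26, U = 138.11, labor force = 2,669.37 thousand.
New unemployment rate = 138.11 / 2,669.37 = 5.17%.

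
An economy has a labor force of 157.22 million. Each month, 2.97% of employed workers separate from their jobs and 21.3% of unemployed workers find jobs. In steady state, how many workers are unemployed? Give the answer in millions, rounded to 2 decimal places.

Steady-state unemployment rate u* = s/(s+f) = 2.97/(2.97+21.3) = 0.122373.
Unemployed = u* × labor force = 0.122373 × 157.22 ≈ 19.24 million.

About 19.24 million are unemployed in steady state.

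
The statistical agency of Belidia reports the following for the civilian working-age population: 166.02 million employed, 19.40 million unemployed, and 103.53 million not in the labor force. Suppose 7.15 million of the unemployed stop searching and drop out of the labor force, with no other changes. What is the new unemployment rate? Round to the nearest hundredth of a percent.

New unemployment rate ≈ 6.87%.

Initially, labor force = 166.02 + 19.40 = 185.42 million, so u = 19.40/185.42 = 10.46%.
After the change, unemployed and labor force both fall by 7.15 → E = 166.02, U = 12.25, labor force = 178.27 million.
New unemployment rate = 12.25 / 178.27 = 6.87%.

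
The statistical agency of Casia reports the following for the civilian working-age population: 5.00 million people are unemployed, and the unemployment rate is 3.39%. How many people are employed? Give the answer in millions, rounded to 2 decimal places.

About 142.49 million are employed.

Labor force = U / u = 5.00 / 0.0339 ≈ 147.49 million.
Employed = labor force − unemployed = 147.49 − 5.00 = 142.49 million.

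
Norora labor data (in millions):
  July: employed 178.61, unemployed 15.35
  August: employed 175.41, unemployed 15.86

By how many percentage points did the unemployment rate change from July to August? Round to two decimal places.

July: labor force = 178.61 + 15.35 = 193.96; u = 15.35/193.96 = 7.91%.
August: labor force = 175.41 + 15.86 = 191.27; u = 15.86/191.27 = 8.29%.
Change = 8.29% − 7.91% = +0.38 pp.

The unemployment rate changed by +0.38 percentage points.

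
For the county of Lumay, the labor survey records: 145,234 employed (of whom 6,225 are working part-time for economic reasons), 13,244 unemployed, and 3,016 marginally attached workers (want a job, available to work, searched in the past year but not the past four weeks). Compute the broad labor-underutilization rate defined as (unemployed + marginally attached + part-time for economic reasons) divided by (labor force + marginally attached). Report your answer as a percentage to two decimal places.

Labor force = 145,234 + 13,244 = 158,478.
Numerator = 13,244 + 3,016 + 6,225 = 22,485.
Denominator = 158,478 + 3,016 = 161,494.
Broad rate = 22,485 / 161,494 = 13.92%.

Broad underutilization rate ≈ 13.92%.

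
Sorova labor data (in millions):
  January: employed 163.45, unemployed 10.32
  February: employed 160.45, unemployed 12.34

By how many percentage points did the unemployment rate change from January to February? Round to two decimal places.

The unemployment rate changed by +1.20 percentage points.

January: labor force = 163.45 + 10.32 = 173.77; u = 10.32/173.77 = 5.94%.
February: labor force = 160.45 + 12.34 = 172.79; u = 12.34/172.79 = 7.14%.
Change = 7.14% − 5.94% = +1.20 pp.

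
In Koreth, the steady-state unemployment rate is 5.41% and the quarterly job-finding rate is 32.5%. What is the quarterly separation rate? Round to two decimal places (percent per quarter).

Separation rate ≈ 1.86% per quarter.

From u* = s/(s+f): s = u·f/(1−u).
s = 0.0541 × 32.5 / (1 − 0.0541) = 1.7583 / 0.9459 ≈ 1.86% per quarter.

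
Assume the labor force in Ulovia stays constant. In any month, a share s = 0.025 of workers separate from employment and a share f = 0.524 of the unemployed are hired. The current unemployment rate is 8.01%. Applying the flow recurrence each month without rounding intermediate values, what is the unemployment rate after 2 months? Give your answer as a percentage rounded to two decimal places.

With a fixed labor force, u_{t+1} = u_t + s·(1−u_t) − f·u_t = u_t·(1−s−f) + s.
Here 1−s−f = 0.451 and s = 0.025.
u_1 = 0.080100 × 0.451 + 0.025 = 0.061125.
u_2 = 0.061125 × 0.451 + 0.025 = 0.052567.

Unemployment rate after two months ≈ 5.26%.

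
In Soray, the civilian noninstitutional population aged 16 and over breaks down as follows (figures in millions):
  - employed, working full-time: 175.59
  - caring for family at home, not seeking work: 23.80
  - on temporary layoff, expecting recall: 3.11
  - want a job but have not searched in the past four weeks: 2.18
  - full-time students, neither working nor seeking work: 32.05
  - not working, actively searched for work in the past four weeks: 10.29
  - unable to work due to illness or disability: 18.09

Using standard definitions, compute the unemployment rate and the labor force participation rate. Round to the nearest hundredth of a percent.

Employed = 175.59 million.
Unemployed = 3.11 + 10.29 = 13.40 million (jobless and actively searching, or on temporary layoff).
Labor force = 175.59 + 13.40 = 188.99 million.
Not in labor force = 23.80 + 2.18 + 32.05 + 18.09 = 76.12 million (those not working and not actively searching are outside the labor force — including those who want a job but have given up searching).
Civilian working-age population = 188.99 + 76.12 = 265.11 million.
Unemployment rate = 13.40 / 188.99 = 7.09%.
Labor force participation rate = 188.99 / 265.11 = 71.29%.

Unemployment rate ≈ 7.09%; labor force participation rate ≈ 71.29%.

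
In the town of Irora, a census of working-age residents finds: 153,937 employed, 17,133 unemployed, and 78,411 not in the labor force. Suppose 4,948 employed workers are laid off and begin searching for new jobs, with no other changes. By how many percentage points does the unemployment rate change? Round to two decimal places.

The unemployment rate changes by +2.89 percentage points.

Initially, labor force = 153,937 + 17,133 = 171,070, so u = 17,133/171,070 = 10.02%.
After the change, employed falls and unemployed rises by 4,948; labor force unchanged → E = 148,989, U = 22,081, labor force = 171,070.
New unemployment rate = 22,081 / 171,070 = 12.91%.
Change = 12.91% − 10.02% = +2.89 percentage points.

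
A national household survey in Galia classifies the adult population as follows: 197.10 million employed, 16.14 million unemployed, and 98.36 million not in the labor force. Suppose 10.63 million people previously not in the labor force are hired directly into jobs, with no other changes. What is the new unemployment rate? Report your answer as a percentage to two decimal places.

Initially, labor force = 197.10 + 16.14 = 213.24 million, so u = 16.14/213.24 = 7.57%.
After the change, employed and labor force both rise by 10.63; unemployed unchanged → E = 207.73, U = 16.14, labor force = 223.87 million.
New unemployment rate = 16.14 / 223.87 = 7.21%.

New unemployment rate ≈ 7.21%.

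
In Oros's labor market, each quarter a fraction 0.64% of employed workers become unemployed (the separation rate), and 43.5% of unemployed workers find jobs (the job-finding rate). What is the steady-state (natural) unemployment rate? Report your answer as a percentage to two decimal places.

At steady state the flows balance: s·E = f·U, so U/(E+U) = s/(s+f).
u* = 0.64 / (0.64 + 43.5) = 0.64 / 44.14 = 1.45%.

Steady-state unemployment rate ≈ 1.45%.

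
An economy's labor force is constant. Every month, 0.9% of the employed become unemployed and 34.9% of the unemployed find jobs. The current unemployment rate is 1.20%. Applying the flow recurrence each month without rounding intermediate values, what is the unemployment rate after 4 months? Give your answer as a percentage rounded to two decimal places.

Unemployment rate after four months ≈ 2.29%.

With a fixed labor force, u_{t+1} = u_t + s·(1−u_t) − f·u_t = u_t·(1−s−f) + s.
Here 1−s−f = 0.642 and s = 0.009.
u_1 = 0.012000 × 0.642 + 0.009 = 0.016704.
u_2 = 0.016704 × 0.642 + 0.009 = 0.019724.
u_3 = 0.019724 × 0.642 + 0.009 = 0.021663.
u_4 = 0.021663 × 0.642 + 0.009 = 0.022908.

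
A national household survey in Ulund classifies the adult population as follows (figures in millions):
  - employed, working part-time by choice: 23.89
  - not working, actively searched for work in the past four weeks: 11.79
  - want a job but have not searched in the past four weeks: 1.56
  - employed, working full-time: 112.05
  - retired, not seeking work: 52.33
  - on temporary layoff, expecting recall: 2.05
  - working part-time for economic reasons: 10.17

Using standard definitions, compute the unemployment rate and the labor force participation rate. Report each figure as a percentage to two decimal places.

Unemployment rate ≈ 8.65%; labor force participation rate ≈ 74.80%.

Employed = 23.89 + 112.05 + 10.17 = 146.11 million (anyone who worked, including part-time for economic reasons, counts as employed).
Unemployed = 11.79 + 2.05 = 13.84 million (jobless and actively searching, or on temporary layoff).
Labor force = 146.11 + 13.84 = 159.95 million.
Not in labor force = 1.56 + 52.33 = 53.89 million (those not working and not actively searching are outside the labor force — including those who want a job but have given up searching).
Civilian working-age population = 159.95 + 53.89 = 213.84 million.
Unemployment rate = 13.84 / 159.95 = 8.65%.
Labor force participation rate = 159.95 / 213.84 = 74.80%.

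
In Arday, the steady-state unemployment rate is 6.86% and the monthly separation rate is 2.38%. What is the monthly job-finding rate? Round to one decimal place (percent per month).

From u* = s/(s+f): f = s·(1−u)/u.
f = 2.38 × (1 − 0.0686) / 0.0686 = 2.2167 / 0.0686 ≈ 32.3% per month.

Job-finding rate ≈ 32.3% per month.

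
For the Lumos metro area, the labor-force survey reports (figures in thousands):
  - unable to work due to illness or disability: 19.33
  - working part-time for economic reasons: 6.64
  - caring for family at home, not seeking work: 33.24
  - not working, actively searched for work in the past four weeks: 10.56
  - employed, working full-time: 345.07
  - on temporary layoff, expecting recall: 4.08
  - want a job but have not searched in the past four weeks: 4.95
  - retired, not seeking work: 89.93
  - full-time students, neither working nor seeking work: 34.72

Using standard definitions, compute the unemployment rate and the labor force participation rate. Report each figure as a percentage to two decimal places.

Employed = 6.64 + 345.07 = 351.71 thousand (anyone who worked, including part-time for economic reasons, counts as employed).
Unemployed = 10.56 + 4.08 = 14.64 thousand (jobless and actively searching, or on temporary layoff).
Labor force = 351.71 + 14.64 = 366.35 thousand.
Not in labor force = 19.33 + 33.24 + 4.95 + 89.93 + 34.72 = 182.17 thousand (those not working and not actively searching are outside the labor force — including those who want a job but have given up searching).
Civilian working-age population = 366.35 + 182.17 = 548.52 thousand.
Unemployment rate = 14.64 / 366.35 = 4.00%.
Labor force participation rate = 366.35 / 548.52 = 66.79%.

Unemployment rate ≈ 4.00%; labor force participation rate ≈ 66.79%.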